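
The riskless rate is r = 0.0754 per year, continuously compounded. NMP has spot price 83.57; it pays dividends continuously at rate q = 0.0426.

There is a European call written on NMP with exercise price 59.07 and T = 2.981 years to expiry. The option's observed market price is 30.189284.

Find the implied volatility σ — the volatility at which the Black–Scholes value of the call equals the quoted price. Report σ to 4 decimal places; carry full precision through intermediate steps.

At σ = 0.3190 the Black–Scholes value reproduces the quote:
σ√T = 0.319·√2.981 = 0.550772
d₁ = (ln(S/K) + (r−q+σ²/2)T) / (σ√T) = (ln(83.57/59.07) + (0.0754−0.0426+0.319²/2)·2.981) / 0.550772 = (0.346961 + 0.249452) / 0.550772 = 1.082868
d₂ = d₁ − σ√T = 1.082868 − 0.550772 = 0.532096
e^{−rT} = 0.798702
e^{−qT} = 0.880742
N(d₁) = 0.860566,  N(d₂) = 0.702670
V = S·e^{−qT}·N(d₁) − K·e^{−rT}·N(d₂) = 63.340792 − 33.151508 = 30.189284 (the observed quote) — the price is monotone increasing in volatility, hence this σ is the only solution

sigma = 0.3190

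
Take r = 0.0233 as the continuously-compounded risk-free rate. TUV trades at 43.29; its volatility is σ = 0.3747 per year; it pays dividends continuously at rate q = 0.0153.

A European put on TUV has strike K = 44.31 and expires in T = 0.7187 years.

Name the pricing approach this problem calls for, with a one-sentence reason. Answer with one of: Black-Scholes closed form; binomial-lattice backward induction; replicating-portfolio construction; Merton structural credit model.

framework: Black-Scholes closed form

Key observation: the strike-44.31 put on TUV is European-exercise on a continuously-modelled lognormal underlying, so its value is a single closed-form evaluation.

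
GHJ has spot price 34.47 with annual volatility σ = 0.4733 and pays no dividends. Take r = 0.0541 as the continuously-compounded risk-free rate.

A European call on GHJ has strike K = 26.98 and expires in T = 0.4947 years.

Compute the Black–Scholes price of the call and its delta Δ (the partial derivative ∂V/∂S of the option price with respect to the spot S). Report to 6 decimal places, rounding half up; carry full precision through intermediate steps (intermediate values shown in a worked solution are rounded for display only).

price = 9.362736
Δ = 0.837145

σ√T = 0.4733·√0.4947 = 0.332895
d₁ = (ln(S/K) + (r+σ²/2)T) / (σ√T) = (ln(34.47/26.98) + (0.0541+0.4733²/2)·0.4947) / 0.332895 = (0.244994 + 0.082173) / 0.332895 = 0.982791
d₂ = d₁ − σ√T = 0.982791 − 0.332895 = 0.649896
e^{−rT} = 0.973592
N(d₁) = 0.837145,  N(d₂) = 0.742120
Call price V = S·N(d₁) − K·e^{−rT}·N(d₂) = 28.856384 − 19.493648 = 9.362736
Δ = N(d₁) = 0.837145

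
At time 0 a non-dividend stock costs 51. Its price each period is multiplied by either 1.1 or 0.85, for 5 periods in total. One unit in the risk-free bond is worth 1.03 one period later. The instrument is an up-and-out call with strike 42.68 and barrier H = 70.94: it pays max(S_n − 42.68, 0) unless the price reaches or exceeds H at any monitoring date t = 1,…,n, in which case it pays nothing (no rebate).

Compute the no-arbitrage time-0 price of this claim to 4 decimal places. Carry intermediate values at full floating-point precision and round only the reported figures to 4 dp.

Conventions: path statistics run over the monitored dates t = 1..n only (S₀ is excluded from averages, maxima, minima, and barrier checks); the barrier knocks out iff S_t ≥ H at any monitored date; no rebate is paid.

price = 7.0039

No-arbitrage gives p* = (R−d)/(u−d) = 0.7200: enumerate every path, weight its payoff by its p*-probability, and discount by R^5.
Enumerate all 2^5 = 32 price paths (U = up ×1.1, D = down ×0.85); each path with k up-moves has probability p*^k·(1−p*)^(5−k).
DDDDD: M=43.3500, payoff=0.0000, prob=0.001721
UDDDD: M=56.1000, payoff=0.0000, prob=0.004426
DUDDD: M=47.6850, payoff=0.0000, prob=0.004426
UUDDD: M=61.7100, payoff=0.0000, prob=0.011380
DDUDD: M=43.3500, payoff=0.0000, prob=0.004426
UDUDD: M=56.1000, payoff=0.0000, prob=0.011380
DUUDD: M=52.4535, payoff=0.0000, prob=0.011380
UUUDD: M=67.8810, payoff=6.3640, prob=0.029263
DDDUD: M=43.3500, payoff=0.0000, prob=0.004426
UDDUD: M=56.1000, payoff=0.0000, prob=0.011380
DUDUD: M=47.6850, payoff=0.0000, prob=0.011380
UUDUD: M=61.7100, payoff=6.3640, prob=0.029263
DDUUD: M=44.5855, payoff=0.0000, prob=0.011380
UDUUD: M=57.6989, payoff=6.3640, prob=0.029263
DUUUD: M=57.6989, payoff=6.3640, prob=0.029263
UUUUD: M=74.6691, payoff=0.0000, prob=0.075247
DDDDU: M=43.3500, payoff=0.0000, prob=0.004426
UDDDU: M=56.1000, payoff=0.0000, prob=0.011380
DUDDU: M=47.6850, payoff=0.0000, prob=0.011380
UUDDU: M=61.7100, payoff=6.3640, prob=0.029263
DDUDU: M=43.3500, payoff=0.0000, prob=0.011380
UDUDU: M=56.1000, payoff=6.3640, prob=0.029263
DUUDU: M=52.4535, payoff=6.3640, prob=0.029263
UUUDU: M=67.8810, payoff=20.7887, prob=0.075247
DDDUU: M=43.3500, payoff=0.0000, prob=0.011380
UDDUU: M=56.1000, payoff=6.3640, prob=0.029263
DUDUU: M=49.0440, payoff=6.3640, prob=0.029263
UUDUU: M=63.4687, payoff=20.7887, prob=0.075247
DDUUU: M=49.0440, payoff=6.3640, prob=0.029263
UDUUU: M=63.4687, payoff=20.7887, prob=0.075247
DUUUU: M=63.4687, payoff=20.7887, prob=0.075247
UUUUU: M=82.1360, payoff=0.0000, prob=0.193492
Price = Σ prob·payoff / R^5 = 8.119424 / 1.159274 = 7.0039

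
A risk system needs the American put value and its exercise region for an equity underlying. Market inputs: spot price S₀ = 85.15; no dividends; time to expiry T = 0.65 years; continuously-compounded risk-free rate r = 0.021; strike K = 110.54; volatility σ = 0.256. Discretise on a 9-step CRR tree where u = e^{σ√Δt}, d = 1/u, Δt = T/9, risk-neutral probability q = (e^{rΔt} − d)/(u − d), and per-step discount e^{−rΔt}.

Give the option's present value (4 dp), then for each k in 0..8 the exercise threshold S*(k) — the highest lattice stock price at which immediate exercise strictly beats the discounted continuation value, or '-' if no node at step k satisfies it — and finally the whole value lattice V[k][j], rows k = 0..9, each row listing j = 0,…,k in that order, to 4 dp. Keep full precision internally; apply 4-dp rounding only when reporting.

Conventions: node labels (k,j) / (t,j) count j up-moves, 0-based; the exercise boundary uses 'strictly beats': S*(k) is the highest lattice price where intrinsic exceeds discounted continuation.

Δt=0.07222, u=1.07122, d=0.93352, q=0.49383, disc=e^(-rΔt)=0.99848
k=9 terminal: V=max(K-S,0) → 64.6965 57.9341 50.1741 41.2694 31.0512 19.3256 5.8705 0.0000 0.0000 0.0000
k=8: j=0 S=49.1084 intr=61.4316 cont=61.2640 V=61.4316[EX]; j=1 S=56.3525 intr=54.1875 cont=54.0200 V=54.1875[EX]; j=2 S=64.6652 intr=45.8748 cont=45.7073 V=45.8748[EX]; j=3 S=74.2040 intr=36.3360 cont=36.1684 V=36.3360[EX]; j=4 S=85.1500 intr=25.3900 cont=25.2225 V=25.3900[EX]; j=5 S=97.7106 intr=12.8294 cont=12.6619 V=12.8294[EX]; j=6 S=112.1241 intr=0.0000 cont=2.9669 V=2.9669[hold]; j=7 S=128.6637 intr=0.0000 cont=0.0000 V=0.0000[hold]; j=8 S=147.6431 intr=0.0000 cont=0.0000 V=0.0000[hold]  S*(8)=97.7106
k=7: j=0 S=52.6059 intr=57.9341 cont=57.7665 V=57.9341[EX]; j=1 S=60.3659 intr=50.1741 cont=50.0066 V=50.1741[EX]; j=2 S=69.2706 intr=41.2694 cont=41.1019 V=41.2694[EX]; j=3 S=79.4888 intr=31.0512 cont=30.8836 V=31.0512[EX]; j=4 S=91.2144 intr=19.3256 cont=19.1581 V=19.3256[EX]; j=5 S=104.6695 intr=5.8705 cont=7.9470 V=7.9470[hold]; j=6 S=120.1095 intr=0.0000 cont=1.4995 V=1.4995[hold]; j=7 S=137.8271 intr=0.0000 cont=0.0000 V=0.0000[hold]  S*(7)=91.2144
k=6: j=0 S=56.3525 intr=54.1875 cont=54.0200 V=54.1875[EX]; j=1 S=64.6652 intr=45.8748 cont=45.7073 V=45.8748[EX]; j=2 S=74.2040 intr=36.3360 cont=36.1684 V=36.3360[EX]; j=3 S=85.1500 intr=25.3900 cont=25.2225 V=25.3900[EX]; j=4 S=97.7106 intr=12.8294 cont=13.6857 V=13.6857[hold]; j=5 S=112.1241 intr=0.0000 cont=4.7558 V=4.7558[hold]; j=6 S=128.6637 intr=0.0000 cont=0.7579 V=0.7579[hold]  S*(6)=85.1500
k=5: j=0 S=60.3659 intr=50.1741 cont=50.0066 V=50.1741[EX]; j=1 S=69.2706 intr=41.2694 cont=41.1019 V=41.2694[EX]; j=2 S=79.4888 intr=31.0512 cont=30.8836 V=31.0512[EX]; j=3 S=91.2144 intr=19.3256 cont=19.5804 V=19.5804[hold]; j=4 S=104.6695 intr=5.8705 cont=9.2618 V=9.2618[hold]; j=5 S=120.1095 intr=0.0000 cont=2.7773 V=2.7773[hold]  S*(5)=79.4888
k=4: j=0 S=64.6652 intr=45.8748 cont=45.7073 V=45.8748[EX]; j=1 S=74.2040 intr=36.3360 cont=36.1684 V=36.3360[EX]; j=2 S=85.1500 intr=25.3900 cont=25.3481 V=25.3900[EX]; j=3 S=97.7106 intr=12.8294 cont=14.4628 V=14.4628[hold]; j=4 S=112.1241 intr=0.0000 cont=6.0504 V=6.0504[hold]  S*(4)=85.1500
k=3: j=0 S=69.2706 intr=41.2694 cont=41.1019 V=41.2694[EX]; j=1 S=79.4888 intr=31.0512 cont=30.8836 V=31.0512[EX]; j=2 S=91.2144 intr=19.3256 cont=19.9635 V=19.9635[hold]; j=3 S=104.6695 intr=5.8705 cont=10.2929 V=10.2929[hold]  S*(3)=79.4888
k=2: j=0 S=74.2040 intr=36.3360 cont=36.1684 V=36.3360[EX]; j=1 S=85.1500 intr=25.3900 cont=25.5370 V=25.5370[hold]; j=2 S=97.7106 intr=12.8294 cont=15.1649 V=15.1649[hold]  S*(2)=74.2040
k=1: j=0 S=79.4888 intr=31.0512 cont=30.9561 V=31.0512[EX]; j=1 S=91.2144 intr=19.3256 cont=20.3840 V=20.3840[hold]  S*(1)=79.4888
k=0: j=0 S=85.1500 intr=25.3900 cont=25.7443 V=25.7443[hold]  S*(0)=-

price = 25.7443
boundary = - 79.4888 74.2040 79.4888 85.1500 79.4888 85.1500 91.2144 97.7106
tree:
25.7443
31.0512 20.3840
36.3360 25.5370 15.1649
41.2694 31.0512 19.9635 10.2929
45.8748 36.3360 25.3900 14.4628 6.0504
50.1741 41.2694 31.0512 19.5804 9.2618 2.7773
54.1875 45.8748 36.3360 25.3900 13.6857 4.7558 0.7579
57.9341 50.1741 41.2694 31.0512 19.3256 7.9470 1.4995 0.0000
61.4316 54.1875 45.8748 36.3360 25.3900 12.8294 2.9669 0.0000 0.0000
64.6965 57.9341 50.1741 41.2694 31.0512 19.3256 5.8705 0.0000 0.0000 0.0000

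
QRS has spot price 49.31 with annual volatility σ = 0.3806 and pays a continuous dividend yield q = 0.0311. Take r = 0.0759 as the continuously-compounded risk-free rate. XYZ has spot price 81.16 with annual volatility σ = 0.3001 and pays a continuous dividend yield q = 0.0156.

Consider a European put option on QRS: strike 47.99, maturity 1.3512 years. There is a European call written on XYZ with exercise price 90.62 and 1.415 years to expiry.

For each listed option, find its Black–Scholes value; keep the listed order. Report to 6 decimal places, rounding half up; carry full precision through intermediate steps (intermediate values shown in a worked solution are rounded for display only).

[QRS put K=47.99]
σ√T = 0.3806·√1.3512 = 0.442414
d₁ = (ln(S/K) + (r−q+σ²/2)T) / (σ√T) = (ln(49.31/47.99) + (0.0759−0.0311+0.3806²/2)·1.3512) / 0.442414 = (0.027134 + 0.158399) / 0.442414 = 0.419365
d₂ = d₁ − σ√T = 0.419365 − 0.442414 = -0.023048
e^{−rT} = 0.902528
e^{−qT} = 0.958848
N(−d₁) = 0.337475,  N(−d₂) = 0.509194
price = K·e^{−rT}·N(−d₂) − S·e^{−qT}·N(−d₁) = 22.054370 − 15.956073 = 6.098296
[XYZ call K=90.62]
σ√T = 0.3001·√1.415 = 0.356980
d₁ = (ln(S/K) + (r−q+σ²/2)T) / (σ√T) = (ln(81.16/90.62) + (0.0759−0.0156+0.3001²/2)·1.415) / 0.356980 = (-0.110252 + 0.149042) / 0.356980 = 0.108660
d₂ = d₁ − σ√T = 0.108660 − 0.356980 = -0.248320
e^{−rT} = 0.898168
e^{−qT} = 0.978168
N(d₁) = 0.543264,  N(d₂) = 0.401943
price = S·e^{−qT}·N(d₁) − K·e^{−rT}·N(d₂) = 43.128696 − 32.714957 = 10.413740

price(QRS put K=47.99) = 6.098296
price(XYZ call K=90.62) = 10.413740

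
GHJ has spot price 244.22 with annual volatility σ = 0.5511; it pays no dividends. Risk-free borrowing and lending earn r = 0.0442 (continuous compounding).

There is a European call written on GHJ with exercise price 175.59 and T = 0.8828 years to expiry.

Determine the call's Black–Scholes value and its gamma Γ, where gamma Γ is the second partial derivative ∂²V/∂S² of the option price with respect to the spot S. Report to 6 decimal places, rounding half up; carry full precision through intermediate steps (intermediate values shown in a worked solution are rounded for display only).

price = 89.781214
Γ = 0.001968

σ√T = 0.5511·√0.8828 = 0.517799
d₁ = (ln(S/K) + (r+σ²/2)T) / (σ√T) = (ln(244.22/175.59) + (0.0442+0.5511²/2)·0.8828) / 0.517799 = (0.329918 + 0.173078) / 0.517799 = 0.971410
d₂ = d₁ − σ√T = 0.971410 − 0.517799 = 0.453611
e^{−rT} = 0.961732
N(d₁) = 0.834328,  N(d₂) = 0.674945
Call price V = S·N(d₁) − K·e^{−rT}·N(d₂) = 203.759573 − 113.978359 = 89.781214
φ(d₁) = (1/√(2π))·e^{−d₁²/2} = 0.248887
Γ = φ(d₁) / (S·σ·√T) = 0.001968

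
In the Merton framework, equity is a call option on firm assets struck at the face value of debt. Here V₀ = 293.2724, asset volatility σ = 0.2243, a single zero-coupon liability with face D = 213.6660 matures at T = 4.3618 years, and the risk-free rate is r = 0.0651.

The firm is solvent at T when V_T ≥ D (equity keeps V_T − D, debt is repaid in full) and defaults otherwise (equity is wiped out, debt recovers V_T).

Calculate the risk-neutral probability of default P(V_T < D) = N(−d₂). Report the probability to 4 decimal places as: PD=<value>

PD=0.1473

With assets at 293.2724 and a single debt payment of 213.6660 at 4.3618 years:
d₁ = [ln(V₀/D) + (r + σ²/2)T] / (σ√T)
   = [ln(293.2724/213.6660) + (0.0651 + 0.5·0.2243²)·4.3618] / (0.2243·√4.3618)
   = [0.316688 + 0.393675] / 0.468449 = 1.516416
d₂ = d₁ − σ√T = 1.516416 − 0.468449 = 1.047967
risk-neutral PD = N(−d₂) = N(-1.047967) = 0.147327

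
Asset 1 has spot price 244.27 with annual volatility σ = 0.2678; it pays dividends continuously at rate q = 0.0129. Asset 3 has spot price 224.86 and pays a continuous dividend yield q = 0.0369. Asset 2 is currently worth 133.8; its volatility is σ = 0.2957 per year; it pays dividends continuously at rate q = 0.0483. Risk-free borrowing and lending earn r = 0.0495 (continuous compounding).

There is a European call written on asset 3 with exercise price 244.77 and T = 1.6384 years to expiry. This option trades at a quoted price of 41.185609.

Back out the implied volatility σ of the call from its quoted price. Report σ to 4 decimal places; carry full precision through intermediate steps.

sigma = 0.4344

At σ = 0.4344 the Black–Scholes value reproduces the quote:
σ√T = 0.4344·√1.6384 = 0.556032
d₁ = (ln(S/K) + (r−q+σ²/2)T) / (σ√T) = (ln(224.86/244.77) + (0.0495−0.0369+0.4344²/2)·1.6384) / 0.556032 = (-0.084841 + 0.175230) / 0.556032 = 0.162560
d₂ = d₁ − σ√T = 0.162560 − 0.556032 = -0.393472
e^{−rT} = 0.922101
e^{−qT} = 0.941334
N(d₁) = 0.564568,  N(d₂) = 0.346985
V = S·e^{−qT}·N(d₁) − K·e^{−rT}·N(d₂) = 119.501136 − 78.315527 = 41.185609 (matching the quote); vega is positive throughout, so no other σ reproduces this price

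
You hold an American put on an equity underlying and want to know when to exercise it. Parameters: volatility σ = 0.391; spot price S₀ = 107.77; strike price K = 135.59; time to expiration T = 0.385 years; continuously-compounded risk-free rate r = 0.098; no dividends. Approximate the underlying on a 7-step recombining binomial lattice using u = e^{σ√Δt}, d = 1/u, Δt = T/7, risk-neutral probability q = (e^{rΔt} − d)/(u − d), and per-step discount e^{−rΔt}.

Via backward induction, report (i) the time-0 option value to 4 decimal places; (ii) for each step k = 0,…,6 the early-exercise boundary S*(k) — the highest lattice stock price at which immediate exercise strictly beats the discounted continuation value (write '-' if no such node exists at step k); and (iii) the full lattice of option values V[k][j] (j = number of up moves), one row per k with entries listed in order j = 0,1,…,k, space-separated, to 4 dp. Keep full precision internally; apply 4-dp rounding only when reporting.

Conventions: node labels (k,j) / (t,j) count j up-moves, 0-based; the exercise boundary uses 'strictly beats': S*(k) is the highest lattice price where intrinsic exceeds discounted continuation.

Δt=0.05500  u=1.09603  d=0.91238  q=0.50652  discount=0.99462
step 7 (expiry): payoffs max(K−S,0) = 78.8706 67.4536 53.7385 37.2627 17.4705 0.0000 0.0000 0.0000
step 6: (k=6,j=0): S=62.1663, K−S=73.4237, hold=72.6948 ⇒ V=73.4237 exercise | (k=6,j=1): S=74.6797, K−S=60.9103, hold=60.1814 ⇒ V=60.9103 exercise | (k=6,j=2): S=89.7120, K−S=45.8780, hold=45.1492 ⇒ V=45.8780 exercise | (k=6,j=3): S=107.7700, K−S=27.8200, hold=27.0911 ⇒ V=27.8200 exercise | (k=6,j=4): S=129.4629, K−S=6.1271, hold=8.5750 ⇒ V=8.5750 continue | (k=6,j=5): S=155.5224, K−S=0.0000, hold=0.0000 ⇒ V=0.0000 continue | (k=6,j=6): S=186.8274, K−S=0.0000, hold=0.0000 ⇒ V=0.0000 continue  boundary S*=107.7700
step 5: (k=5,j=0): S=68.1364, K−S=67.4536, hold=66.7248 ⇒ V=67.4536 exercise | (k=5,j=1): S=81.8515, K−S=53.7385, hold=53.0097 ⇒ V=53.7385 exercise | (k=5,j=2): S=98.3273, K−S=37.2627, hold=36.5338 ⇒ V=37.2627 exercise | (k=5,j=3): S=118.1195, K−S=17.4705, hold=17.9749 ⇒ V=17.9749 continue | (k=5,j=4): S=141.8957, K−S=0.0000, hold=4.2088 ⇒ V=4.2088 continue | (k=5,j=5): S=170.4578, K−S=0.0000, hold=0.0000 ⇒ V=0.0000 continue  boundary S*=98.3273
step 4: (k=4,j=0): S=74.6797, K−S=60.9103, hold=60.1814 ⇒ V=60.9103 exercise | (k=4,j=1): S=89.7120, K−S=45.8780, hold=45.1492 ⇒ V=45.8780 exercise | (k=4,j=2): S=107.7700, K−S=27.8200, hold=27.3452 ⇒ V=27.8200 exercise | (k=4,j=3): S=129.4629, K−S=6.1271, hold=10.9430 ⇒ V=10.9430 continue | (k=4,j=4): S=155.5224, K−S=0.0000, hold=2.0658 ⇒ V=2.0658 continue  boundary S*=107.7700
step 3: (k=3,j=0): S=81.8515, K−S=53.7385, hold=53.0097 ⇒ V=53.7385 exercise | (k=3,j=1): S=98.3273, K−S=37.2627, hold=36.5338 ⇒ V=37.2627 exercise | (k=3,j=2): S=118.1195, K−S=17.4705, hold=19.1679 ⇒ V=19.1679 continue | (k=3,j=3): S=141.8957, K−S=0.0000, hold=6.4119 ⇒ V=6.4119 continue  boundary S*=98.3273
step 2: (k=2,j=0): S=89.7120, K−S=45.8780, hold=45.1492 ⇒ V=45.8780 exercise | (k=2,j=1): S=107.7700, K−S=27.8200, hold=27.9463 ⇒ V=27.9463 continue | (k=2,j=2): S=129.4629, K−S=6.1271, hold=12.6384 ⇒ V=12.6384 continue  boundary S*=89.7120
step 1: (k=1,j=0): S=98.3273, K−S=37.2627, hold=36.5974 ⇒ V=37.2627 exercise | (k=1,j=1): S=118.1195, K−S=17.4705, hold=20.0840 ⇒ V=20.0840 continue  boundary S*=98.3273
step 0: (k=0,j=0): S=107.7700, K−S=27.8200, hold=28.4078 ⇒ V=28.4078 continue  boundary S*=-

price = 28.4078
boundary = - 98.3273 89.7120 98.3273 107.7700 98.3273 107.7700
tree:
28.4078
37.2627 20.0840
45.8780 27.9463 12.6384
53.7385 37.2627 19.1679 6.4119
60.9103 45.8780 27.8200 10.9430 2.0658
67.4536 53.7385 37.2627 17.9749 4.2088 0.0000
73.4237 60.9103 45.8780 27.8200 8.5750 0.0000 0.0000
78.8706 67.4536 53.7385 37.2627 17.4705 0.0000 0.0000 0.0000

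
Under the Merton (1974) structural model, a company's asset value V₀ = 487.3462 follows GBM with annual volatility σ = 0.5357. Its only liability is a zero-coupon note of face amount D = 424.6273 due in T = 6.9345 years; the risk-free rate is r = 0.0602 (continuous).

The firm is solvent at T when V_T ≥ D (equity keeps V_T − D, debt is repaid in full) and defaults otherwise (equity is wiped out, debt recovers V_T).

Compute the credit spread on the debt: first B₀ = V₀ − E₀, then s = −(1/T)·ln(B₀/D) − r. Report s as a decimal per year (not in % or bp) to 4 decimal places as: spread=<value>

spread=0.0702

With assets at 487.3462 and a single debt payment of 424.6273 at 6.9345 years:
d₁ = [ln(V₀/D) + (r + σ²/2)T] / (σ√T)
   = [ln(487.3462/424.6273) + (0.0602 + 0.5·0.5357²)·6.9345] / (0.5357·√6.9345)
   = [0.137763 + 1.412469] / 1.410682 = 1.098924
d₂ = d₁ − σ√T = 1.098924 − 1.410682 = -0.311759
N(d₁) = 0.864099,  N(d₂) = 0.377612,  e^(−rT) = 0.658720
E₀ = V₀·N(d₁) − D·e^(−rT)·N(d₂)
   = 487.3462·0.864099 − 424.6273·0.658720·0.377612 = 315.493506
B₀ = V₀ − E₀ = 487.3462 − 315.493506 = 171.852694
spread = −(1/T)·ln(B₀/D) − r = −(1/6.9345)·ln(171.852694/424.6273) − 0.0602 = 0.07024548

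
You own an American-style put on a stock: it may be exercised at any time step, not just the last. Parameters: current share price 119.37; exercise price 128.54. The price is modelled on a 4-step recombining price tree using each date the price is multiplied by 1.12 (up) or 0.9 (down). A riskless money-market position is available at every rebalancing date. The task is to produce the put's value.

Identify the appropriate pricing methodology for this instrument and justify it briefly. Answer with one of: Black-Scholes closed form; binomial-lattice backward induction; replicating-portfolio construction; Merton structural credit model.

framework: binomial-lattice backward induction

Key observation: early exercise of the strike-128.54 put must be checked at each of the 4 dates (spot 119.37), which forces a node-by-node comparison of intrinsic and continuation value backward from expiry.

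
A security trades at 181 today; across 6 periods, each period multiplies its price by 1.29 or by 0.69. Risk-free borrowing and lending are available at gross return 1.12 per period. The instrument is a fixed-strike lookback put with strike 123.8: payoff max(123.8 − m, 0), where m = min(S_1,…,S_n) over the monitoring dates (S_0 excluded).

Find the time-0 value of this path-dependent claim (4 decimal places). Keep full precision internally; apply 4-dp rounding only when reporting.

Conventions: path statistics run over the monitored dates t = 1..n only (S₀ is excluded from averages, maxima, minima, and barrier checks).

price = 4.4406

With p* = (R−d)/(u−d) = 0.7167, sum probability × payoff across the paths and divide by R^6.
Enumerate all 2^6 = 64 price paths (U = up ×1.29, D = down ×0.69); each path with k up-moves has probability p*^k·(1−p*)^(6−k).
DDDDDD: m=19.5332, payoff=104.2668, prob=0.000517
UDDDDD: m=36.5186, payoff=87.2814, prob=0.001309
DUDDDD: m=36.5186, payoff=87.2814, prob=0.001309
UUDDDD: m=68.2738, payoff=55.5262, prob=0.003310
DDUDDD: m=36.5186, payoff=87.2814, prob=0.001309
UDUDDD: m=68.2738, payoff=55.5262, prob=0.003310
DUUDDD: m=68.2738, payoff=55.5262, prob=0.003310
UUUDDD: m=127.6424, payoff=0.0000, prob=0.008372
DDDUDD: m=36.5186, payoff=87.2814, prob=0.001309
UDDUDD: m=68.2738, payoff=55.5262, prob=0.003310
DUDUDD: m=68.2738, payoff=55.5262, prob=0.003310
UUDUDD: m=127.6424, payoff=0.0000, prob=0.008372
DDUUDD: m=68.2738, payoff=55.5262, prob=0.003310
UDUUDD: m=127.6424, payoff=0.0000, prob=0.008372
DUUUDD: m=124.8900, payoff=0.0000, prob=0.008372
UUUUDD: m=233.4900, payoff=0.0000, prob=0.021177
DDDDUD: m=36.5186, payoff=87.2814, prob=0.001309
UDDDUD: m=68.2738, payoff=55.5262, prob=0.003310
DUDDUD: m=68.2738, payoff=55.5262, prob=0.003310
UUDDUD: m=127.6424, payoff=0.0000, prob=0.008372
DDUDUD: m=68.2738, payoff=55.5262, prob=0.003310
UDUDUD: m=127.6424, payoff=0.0000, prob=0.008372
DUUDUD: m=124.8900, payoff=0.0000, prob=0.008372
UUUDUD: m=233.4900, payoff=0.0000, prob=0.021177
DDDUUD: m=59.4601, payoff=64.3399, prob=0.003310
UDDUUD: m=111.1646, payoff=12.6354, prob=0.008372
DUDUUD: m=111.1646, payoff=12.6354, prob=0.008372
UUDUUD: m=207.8294, payoff=0.0000, prob=0.021177
DDUUUD: m=86.1741, payoff=37.6259, prob=0.008372
UDUUUD: m=161.1081, payoff=0.0000, prob=0.021177
DUUUUD: m=124.8900, payoff=0.0000, prob=0.021177
UUUUUD: m=233.4900, payoff=0.0000, prob=0.053565
DDDDDU: m=28.3090, payoff=95.4910, prob=0.001309
UDDDDU: m=52.9255, payoff=70.8745, prob=0.003310
DUDDDU: m=52.9255, payoff=70.8745, prob=0.003310
UUDDDU: m=98.9476, payoff=24.8524, prob=0.008372
DDUDDU: m=52.9255, payoff=70.8745, prob=0.003310
UDUDDU: m=98.9476, payoff=24.8524, prob=0.008372
DUUDDU: m=98.9476, payoff=24.8524, prob=0.008372
UUUDDU: m=184.9890, payoff=0.0000, prob=0.021177
DDDUDU: m=52.9255, payoff=70.8745, prob=0.003310
UDDUDU: m=98.9476, payoff=24.8524, prob=0.008372
DUDUDU: m=98.9476, payoff=24.8524, prob=0.008372
UUDUDU: m=184.9890, payoff=0.0000, prob=0.021177
DDUUDU: m=86.1741, payoff=37.6259, prob=0.008372
UDUUDU: m=161.1081, payoff=0.0000, prob=0.021177
DUUUDU: m=124.8900, payoff=0.0000, prob=0.021177
UUUUDU: m=233.4900, payoff=0.0000, prob=0.053565
DDDDUU: m=41.0275, payoff=82.7725, prob=0.003310
UDDDUU: m=76.7036, payoff=47.0964, prob=0.008372
DUDDUU: m=76.7036, payoff=47.0964, prob=0.008372
UUDDUU: m=143.4023, payoff=0.0000, prob=0.021177
DDUDUU: m=76.7036, payoff=47.0964, prob=0.008372
UDUDUU: m=143.4023, payoff=0.0000, prob=0.021177
DUUDUU: m=124.8900, payoff=0.0000, prob=0.021177
UUUDUU: m=233.4900, payoff=0.0000, prob=0.053565
DDDUUU: m=59.4601, payoff=64.3399, prob=0.008372
UDDUUU: m=111.1646, payoff=12.6354, prob=0.021177
DUDUUU: m=111.1646, payoff=12.6354, prob=0.021177
UUDUUU: m=207.8294, payoff=0.0000, prob=0.053565
DDUUUU: m=86.1741, payoff=37.6259, prob=0.021177
UDUUUU: m=161.1081, payoff=0.0000, prob=0.053565
DUUUUU: m=124.8900, payoff=0.0000, prob=0.053565
UUUUUU: m=233.4900, payoff=0.0000, prob=0.135489
Price = Σ prob·payoff / R^6 = 8.764922 / 1.973823 = 4.4406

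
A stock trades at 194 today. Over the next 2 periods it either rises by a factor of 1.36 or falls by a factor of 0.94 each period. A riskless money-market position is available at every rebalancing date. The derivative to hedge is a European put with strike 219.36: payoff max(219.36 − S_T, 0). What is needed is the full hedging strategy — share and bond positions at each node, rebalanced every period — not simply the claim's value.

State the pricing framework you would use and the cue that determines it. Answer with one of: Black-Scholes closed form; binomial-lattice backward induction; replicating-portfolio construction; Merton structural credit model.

Key observation: the mandate to exhibit the hedge at every date and state singles out the replicating-portfolio construction on the 2-period tree with factors 1.36 and 0.94 from 194.

framework: replicating-portfolio construction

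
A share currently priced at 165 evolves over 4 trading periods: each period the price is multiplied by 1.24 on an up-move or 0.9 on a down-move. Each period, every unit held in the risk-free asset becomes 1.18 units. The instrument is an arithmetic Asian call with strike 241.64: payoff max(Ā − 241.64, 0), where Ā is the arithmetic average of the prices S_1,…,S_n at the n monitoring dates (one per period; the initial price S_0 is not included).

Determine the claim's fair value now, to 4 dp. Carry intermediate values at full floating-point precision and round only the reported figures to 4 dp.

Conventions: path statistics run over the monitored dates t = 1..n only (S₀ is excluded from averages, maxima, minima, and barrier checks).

price = 12.8283

Under the martingale measure an up-move has probability p* = 0.8235; value the claim as the probability-weighted average of per-path payoffs, discounted 4 periods at R = 1.18.
Enumerate all 2^4 = 16 price paths (U = up ×1.24, D = down ×0.9); each path with k up-moves has probability p*^k·(1−p*)^(4−k).
DDDD: Ā=127.6729, payoff=0.0000, prob=0.000970
UDDD: Ā=175.9049, payoff=0.0000, prob=0.004526
DUDD: Ā=161.8799, payoff=0.0000, prob=0.004526
UUDD: Ā=223.0345, payoff=0.0000, prob=0.021120
DDUD: Ā=149.2574, payoff=0.0000, prob=0.004526
UDUD: Ā=205.6435, payoff=0.0000, prob=0.021120
DUUD: Ā=191.6185, payoff=0.0000, prob=0.021120
UUUD: Ā=264.0077, payoff=22.3677, prob=0.098562
DDDU: Ā=137.8971, payoff=0.0000, prob=0.004526
UDDU: Ā=189.9916, payoff=0.0000, prob=0.021120
DUDU: Ā=175.9666, payoff=0.0000, prob=0.021120
UUDU: Ā=242.4428, payoff=0.8028, prob=0.098562
DDUU: Ā=163.3441, payoff=0.0000, prob=0.021120
UDUU: Ā=225.0518, payoff=0.0000, prob=0.098562
DUUU: Ā=211.0268, payoff=0.0000, prob=0.098562
UUUU: Ā=290.7481, payoff=49.1081, prob=0.459956
Price = Σ prob·payoff / R^4 = 24.871283 / 1.938778 = 12.8283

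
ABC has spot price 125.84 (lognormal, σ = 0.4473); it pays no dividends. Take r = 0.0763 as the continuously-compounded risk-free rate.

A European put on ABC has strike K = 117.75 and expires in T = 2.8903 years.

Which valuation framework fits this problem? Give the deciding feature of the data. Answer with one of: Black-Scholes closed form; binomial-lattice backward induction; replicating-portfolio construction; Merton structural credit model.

framework: Black-Scholes closed form

Key observation: the strike-117.75 put on ABC is European-exercise on a continuously-modelled lognormal underlying, so its value is a single closed-form evaluation.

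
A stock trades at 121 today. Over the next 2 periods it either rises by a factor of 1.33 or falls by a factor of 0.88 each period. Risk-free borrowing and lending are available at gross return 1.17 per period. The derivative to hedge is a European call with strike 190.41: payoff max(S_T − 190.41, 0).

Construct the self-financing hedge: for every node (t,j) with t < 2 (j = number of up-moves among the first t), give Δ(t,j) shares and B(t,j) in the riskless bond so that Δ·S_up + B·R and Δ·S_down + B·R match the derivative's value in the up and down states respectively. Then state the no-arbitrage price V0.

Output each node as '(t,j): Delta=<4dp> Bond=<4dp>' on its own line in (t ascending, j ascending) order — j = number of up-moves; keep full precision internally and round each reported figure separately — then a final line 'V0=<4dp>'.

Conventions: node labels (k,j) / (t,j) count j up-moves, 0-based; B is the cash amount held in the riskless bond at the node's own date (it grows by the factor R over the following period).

The replicating-portfolio and risk-neutral prices coincide; use p* = (1.17−0.88)/(1.33−0.88) = 0.6444 for the latter.
Terminal payoffs: V(2,0)=0.0000, V(2,1)=0.0000, V(2,2)=23.6269
(1,0): S=106.4800. Δ = (V_up−V_dn)/(S_up−S_dn) = (0.0000−0.0000)/(141.6184−93.7024) = 0.0000. V = [p*·0.0000 + (1−p*)·0.0000]/1.17 = 0.0000. B = V − Δ·S = 0.0000.
(1,1): S=160.9300. Δ = (V_up−V_dn)/(S_up−S_dn) = (23.6269−0.0000)/(214.0369−141.6184) = 0.3263. V = [p*·23.6269 + (1−p*)·0.0000]/1.17 = 13.0139. B = V − Δ·S = -39.4904.
(0,0): S=121.0000. Δ = (V_up−V_dn)/(S_up−S_dn) = (13.0139−0.0000)/(160.9300−106.4800) = 0.2390. V = [p*·13.0139 + (1−p*)·0.0000]/1.17 = 7.1681. B = V − Δ·S = -21.7516.
Verification: the root portfolio costs Δ(0,0)·S0 + B(0,0) = 7.1681, matching V0.

(0,0): Delta=0.2390 Bond=-21.7516
(1,0): Delta=0.0000 Bond=0.0000
(1,1): Delta=0.3263 Bond=-39.4904
V0=7.1681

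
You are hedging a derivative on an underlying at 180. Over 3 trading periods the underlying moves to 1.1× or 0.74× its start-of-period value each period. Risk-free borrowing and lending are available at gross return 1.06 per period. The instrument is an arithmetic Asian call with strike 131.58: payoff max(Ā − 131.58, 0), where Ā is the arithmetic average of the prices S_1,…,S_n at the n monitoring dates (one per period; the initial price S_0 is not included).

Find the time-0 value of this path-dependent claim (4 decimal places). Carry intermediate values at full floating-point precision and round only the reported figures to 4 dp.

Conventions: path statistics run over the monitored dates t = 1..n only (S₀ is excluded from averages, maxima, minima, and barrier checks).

price = 59.7488

Under the martingale measure an up-move has probability p* = 0.8889; value the claim as the probability-weighted average of per-path payoffs, discounted 3 periods at R = 1.06.
Enumerate all 2^3 = 8 price paths (U = up ×1.1, D = down ×0.74); each path with k up-moves has probability p*^k·(1−p*)^(3−k).
DDD: Ā=101.5694, payoff=0.0000, prob=0.001372
UDD: Ā=150.9816, payoff=19.4016, prob=0.010974
DUD: Ā=129.3816, payoff=0.0000, prob=0.010974
UUD: Ā=192.3240, payoff=60.7440, prob=0.087791
DDU: Ā=113.3976, payoff=0.0000, prob=0.010974
UDU: Ā=168.5640, payoff=36.9840, prob=0.087791
DUU: Ā=146.9640, payoff=15.3840, prob=0.087791
UUU: Ā=218.4600, payoff=86.8800, prob=0.702332
Price = Σ prob·payoff / R^3 = 71.161784 / 1.191016 = 59.7488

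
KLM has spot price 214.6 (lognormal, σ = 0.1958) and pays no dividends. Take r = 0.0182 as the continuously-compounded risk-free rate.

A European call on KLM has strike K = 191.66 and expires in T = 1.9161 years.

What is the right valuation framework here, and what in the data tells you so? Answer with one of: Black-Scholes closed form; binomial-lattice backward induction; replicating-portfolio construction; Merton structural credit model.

framework: Black-Scholes closed form

Key observation: a European-exercise option on KLM struck at 191.66 — a GBM underlying with constant parameters — admits an analytic price: the data contain no early exercise, no discrete tree, no debt structure.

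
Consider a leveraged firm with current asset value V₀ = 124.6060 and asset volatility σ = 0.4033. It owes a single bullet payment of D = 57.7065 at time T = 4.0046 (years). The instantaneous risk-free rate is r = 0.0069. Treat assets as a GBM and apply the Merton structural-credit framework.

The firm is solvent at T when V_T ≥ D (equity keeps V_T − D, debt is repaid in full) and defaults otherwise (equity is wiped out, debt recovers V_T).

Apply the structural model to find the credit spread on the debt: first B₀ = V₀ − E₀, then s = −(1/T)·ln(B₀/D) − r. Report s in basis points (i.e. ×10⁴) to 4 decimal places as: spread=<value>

spread=255.7777

Work the structural quantities from V₀ = 124.6060 against face 57.7065:
d₁ = [ln(V₀/D) + (r + σ²/2)T] / (σ√T)
   = [ln(124.6060/57.7065) + (0.0069 + 0.5·0.4033²)·4.0046] / (0.4033·√4.0046)
   = [0.769787 + 0.353308] / 0.807064 = 1.391581
d₂ = d₁ − σ√T = 1.391581 − 0.807064 = 0.584517
N(d₁) = 0.917975,  N(d₂) = 0.720564,  e^(−rT) = 0.972747
E₀ = V₀·N(d₁) − D·e^(−rT)·N(d₂)
   = 124.6060·0.917975 − 57.7065·0.972747·0.720564 = 73.937250
B₀ = V₀ − E₀ = 124.6060 − 73.937250 = 50.668750
spread = −(1/T)·ln(B₀/D) − r = −(1/4.0046)·ln(50.668750/57.7065) − 0.0069 = 0.02557777
in basis points: 0.02557777 × 10⁴ = 255.7777 bp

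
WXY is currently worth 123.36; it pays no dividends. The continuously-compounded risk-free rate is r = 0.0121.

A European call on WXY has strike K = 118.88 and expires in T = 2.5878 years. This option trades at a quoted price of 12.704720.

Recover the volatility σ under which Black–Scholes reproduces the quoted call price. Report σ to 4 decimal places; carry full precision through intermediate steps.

At σ = 0.1044 the Black–Scholes value reproduces the quote:
σ√T = 0.1044·√2.5878 = 0.167945
d₁ = (ln(S/K) + (r+σ²/2)T) / (σ√T) = (ln(123.36/118.88) + (0.0121+0.1044²/2)·2.5878) / 0.167945 = (0.036992 + 0.045415) / 0.167945 = 0.490682
d₂ = d₁ − σ√T = 0.490682 − 0.167945 = 0.322738
e^{−rT} = 0.969173
N(d₁) = 0.688174,  N(d₂) = 0.626553
V = S·N(d₁) − K·e^{−rT}·N(d₂) = 84.893192 − 72.188472 = 12.704720 (matching the quote); vega is positive throughout, so no other σ reproduces this price

sigma = 0.1044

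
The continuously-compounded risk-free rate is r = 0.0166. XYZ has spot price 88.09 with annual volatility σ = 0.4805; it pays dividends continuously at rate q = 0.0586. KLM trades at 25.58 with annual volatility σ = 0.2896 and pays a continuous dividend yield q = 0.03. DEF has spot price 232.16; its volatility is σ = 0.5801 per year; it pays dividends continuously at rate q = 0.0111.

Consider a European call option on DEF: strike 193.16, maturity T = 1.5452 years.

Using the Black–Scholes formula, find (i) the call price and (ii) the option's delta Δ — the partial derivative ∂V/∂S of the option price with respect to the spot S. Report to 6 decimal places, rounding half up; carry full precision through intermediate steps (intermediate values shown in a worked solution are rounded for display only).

σ√T = 0.5801·√1.5452 = 0.721100
d₁ = (ln(S/K) + (r−q+σ²/2)T) / (σ√T) = (ln(232.16/193.16) + (0.0166−0.0111+0.5801²/2)·1.5452) / 0.721100 = (0.183908 + 0.268491) / 0.721100 = 0.627374
d₂ = d₁ − σ√T = 0.627374 − 0.721100 = -0.093726
e^{−rT} = 0.974676
e^{−qT} = 0.982995
N(d₁) = 0.734793,  N(d₂) = 0.462663
Call price V = S·e^{−qT}·N(d₁) − K·e^{−rT}·N(d₂) = 167.688545 − 87.104898 = 80.583647
Δ = e^{−qT}·N(d₁) = 0.722297

price = 80.583647
Δ = 0.722297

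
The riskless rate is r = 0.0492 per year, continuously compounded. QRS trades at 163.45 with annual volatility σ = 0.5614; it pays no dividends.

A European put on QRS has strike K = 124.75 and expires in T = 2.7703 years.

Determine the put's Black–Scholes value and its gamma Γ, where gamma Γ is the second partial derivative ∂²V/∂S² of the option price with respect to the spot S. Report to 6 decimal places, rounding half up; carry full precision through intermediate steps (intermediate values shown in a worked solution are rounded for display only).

price = 25.836632
Γ = 0.001739

σ√T = 0.5614·√2.7703 = 0.934406
d₁ = (ln(S/K) + (r+σ²/2)T) / (σ√T) = (ln(163.45/124.75) + (0.0492+0.5614²/2)·2.7703) / 0.934406 = (0.270195 + 0.572856) / 0.934406 = 0.902232
d₂ = d₁ − σ√T = 0.902232 − 0.934406 = -0.032174
e^{−rT} = 0.872582
N(−d₁) = 0.183467,  N(−d₂) = 0.512833
Put price V = K·e^{−rT}·N(−d₂) − S·N(−d₁) = 55.824262 − 29.987630 = 25.836632
φ(d₁) = (1/√(2π))·e^{−d₁²/2} = 0.265550
Γ = φ(d₁) / (S·σ·√T) = 0.001739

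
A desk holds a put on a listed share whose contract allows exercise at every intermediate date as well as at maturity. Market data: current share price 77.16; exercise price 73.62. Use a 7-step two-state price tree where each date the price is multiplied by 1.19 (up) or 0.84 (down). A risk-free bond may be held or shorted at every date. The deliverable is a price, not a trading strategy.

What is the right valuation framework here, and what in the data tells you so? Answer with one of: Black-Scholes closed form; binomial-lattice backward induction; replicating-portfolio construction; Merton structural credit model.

framework: binomial-lattice backward induction

Key observation: an American put (K = 73.62, S₀ = 77.16) on a 7-date tree has no closed form — the optimal stopping decision is embedded and must be resolved recursively from expiry.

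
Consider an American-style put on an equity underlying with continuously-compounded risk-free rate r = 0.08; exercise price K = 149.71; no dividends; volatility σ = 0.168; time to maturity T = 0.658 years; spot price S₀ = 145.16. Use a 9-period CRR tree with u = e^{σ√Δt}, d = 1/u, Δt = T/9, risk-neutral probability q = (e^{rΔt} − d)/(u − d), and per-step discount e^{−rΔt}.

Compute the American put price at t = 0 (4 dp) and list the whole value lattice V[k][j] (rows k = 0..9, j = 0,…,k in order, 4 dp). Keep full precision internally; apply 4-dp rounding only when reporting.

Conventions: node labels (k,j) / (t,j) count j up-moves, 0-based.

Δt=0.07311, u=1.04647, d=0.95559, q=0.55319, disc=e^(-rΔt)=0.99417
k=9 terminal: V=max(K-S,0) → 53.2618 44.0890 34.0438 23.0432 10.9965 0.0000 0.0000 0.0000 0.0000 0.0000
k=8: j=0 S=100.9304 intr=48.7796 cont=47.9065 V=48.7796[EX]; j=1 S=110.5295 intr=39.1805 cont=38.3074 V=39.1805[EX]; j=2 S=121.0416 intr=28.6684 cont=27.7953 V=28.6684[EX]; j=3 S=132.5534 intr=17.1566 cont=16.2836 V=17.1566[EX]; j=4 S=145.1600 intr=4.5500 cont=4.8847 V=4.8847[hold]; j=5 S=158.9656 intr=0.0000 cont=0.0000 V=0.0000[hold]; j=6 S=174.0842 intr=0.0000 cont=0.0000 V=0.0000[hold]; j=7 S=190.6407 intr=0.0000 cont=0.0000 V=0.0000[hold]; j=8 S=208.7718 intr=0.0000 cont=0.0000 V=0.0000[hold]
k=7: j=0 S=105.6210 intr=44.0890 cont=43.2159 V=44.0890[EX]; j=1 S=115.6662 intr=34.0438 cont=33.1707 V=34.0438[EX]; j=2 S=126.6668 intr=23.0432 cont=22.1702 V=23.0432[EX]; j=3 S=138.7135 intr=10.9965 cont=10.3074 V=10.9965[EX]; j=4 S=151.9060 intr=0.0000 cont=2.1698 V=2.1698[hold]; j=5 S=166.3532 intr=0.0000 cont=0.0000 V=0.0000[hold]; j=6 S=182.1744 intr=0.0000 cont=0.0000 V=0.0000[hold]; j=7 S=199.5004 intr=0.0000 cont=0.0000 V=0.0000[hold]
k=6: j=0 S=110.5295 intr=39.1805 cont=38.3074 V=39.1805[EX]; j=1 S=121.0416 intr=28.6684 cont=27.7953 V=28.6684[EX]; j=2 S=132.5534 intr=17.1566 cont=16.2836 V=17.1566[EX]; j=3 S=145.1600 intr=4.5500 cont=6.0780 V=6.0780[hold]; j=4 S=158.9656 intr=0.0000 cont=0.9638 V=0.9638[hold]; j=5 S=174.0842 intr=0.0000 cont=0.0000 V=0.0000[hold]; j=6 S=190.6407 intr=0.0000 cont=0.0000 V=0.0000[hold]
k=5: j=0 S=115.6662 intr=34.0438 cont=33.1707 V=34.0438[EX]; j=1 S=126.6668 intr=23.0432 cont=22.1702 V=23.0432[EX]; j=2 S=138.7135 intr=10.9965 cont=10.9637 V=10.9965[EX]; j=3 S=151.9060 intr=0.0000 cont=3.2299 V=3.2299[hold]; j=4 S=166.3532 intr=0.0000 cont=0.4281 V=0.4281[hold]; j=5 S=182.1744 intr=0.0000 cont=0.0000 V=0.0000[hold]
k=4: j=0 S=121.0416 intr=28.6684 cont=27.7953 V=28.6684[EX]; j=1 S=132.5534 intr=17.1566 cont=16.2836 V=17.1566[EX]; j=2 S=145.1600 intr=4.5500 cont=6.6610 V=6.6610[hold]; j=3 S=158.9656 intr=0.0000 cont=1.6702 V=1.6702[hold]; j=4 S=174.0842 intr=0.0000 cont=0.1902 V=0.1902[hold]
k=3: j=0 S=126.6668 intr=23.0432 cont=22.1702 V=23.0432[EX]; j=1 S=138.7135 intr=10.9965 cont=11.2844 V=11.2844[hold]; j=2 S=151.9060 intr=0.0000 cont=3.8774 V=3.8774[hold]; j=3 S=166.3532 intr=0.0000 cont=0.8465 V=0.8465[hold]
k=2: j=0 S=132.5534 intr=17.1566 cont=16.4419 V=17.1566[EX]; j=1 S=145.1600 intr=4.5500 cont=7.1450 V=7.1450[hold]; j=2 S=158.9656 intr=0.0000 cont=2.1879 V=2.1879[hold]
k=1: j=0 S=138.7135 intr=10.9965 cont=11.5505 V=11.5505[hold]; j=1 S=151.9060 intr=0.0000 cont=4.3771 V=4.3771[hold]
k=0: j=0 S=145.1600 intr=4.5500 cont=7.5380 V=7.5380[hold]

price = 7.5380
tree:
7.5380
11.5505 4.3771
17.1566 7.1450 2.1879
23.0432 11.2844 3.8774 0.8465
28.6684 17.1566 6.6610 1.6702 0.1902
34.0438 23.0432 10.9965 3.2299 0.4281 0.0000
39.1805 28.6684 17.1566 6.0780 0.9638 0.0000 0.0000
44.0890 34.0438 23.0432 10.9965 2.1698 0.0000 0.0000 0.0000
48.7796 39.1805 28.6684 17.1566 4.8847 0.0000 0.0000 0.0000 0.0000
53.2618 44.0890 34.0438 23.0432 10.9965 0.0000 0.0000 0.0000 0.0000 0.0000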